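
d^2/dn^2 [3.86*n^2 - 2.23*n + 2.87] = 7.72000000000000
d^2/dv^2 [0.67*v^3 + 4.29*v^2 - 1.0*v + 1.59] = 4.02*v + 8.58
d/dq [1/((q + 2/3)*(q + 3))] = 3*(-6*q - 11)/(9*q^4 + 66*q^3 + 157*q^2 + 132*q + 36)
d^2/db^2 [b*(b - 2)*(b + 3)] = 6*b + 2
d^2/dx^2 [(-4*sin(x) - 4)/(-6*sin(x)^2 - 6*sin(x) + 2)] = 2*(-9*sin(x)^5 - 27*sin(x)^4 - 27*sin(x)^3 + 30*sin(x)^2 + 68*sin(x) + 30)/(3*sin(x)^2 + 3*sin(x) - 1)^3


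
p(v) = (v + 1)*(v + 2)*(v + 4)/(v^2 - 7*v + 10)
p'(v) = (7 - 2*v)*(v + 1)*(v + 2)*(v + 4)/(v^2 - 7*v + 10)^2 + (v + 1)*(v + 2)/(v^2 - 7*v + 10) + (v + 1)*(v + 4)/(v^2 - 7*v + 10) + (v + 2)*(v + 4)/(v^2 - 7*v + 10) = (v^4 - 14*v^3 - 33*v^2 + 124*v + 196)/(v^4 - 14*v^3 + 69*v^2 - 140*v + 100)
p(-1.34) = -0.03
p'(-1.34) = 0.02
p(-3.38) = 0.05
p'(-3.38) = 0.03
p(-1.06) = -0.01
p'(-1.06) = 0.13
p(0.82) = 5.02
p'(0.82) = 11.03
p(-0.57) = 0.15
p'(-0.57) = 0.57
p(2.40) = -92.06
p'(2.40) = 132.36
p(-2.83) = 0.05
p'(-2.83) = -0.03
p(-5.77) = -0.38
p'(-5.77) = 0.31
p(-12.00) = -3.70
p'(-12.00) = 0.69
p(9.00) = 51.07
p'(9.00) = -6.39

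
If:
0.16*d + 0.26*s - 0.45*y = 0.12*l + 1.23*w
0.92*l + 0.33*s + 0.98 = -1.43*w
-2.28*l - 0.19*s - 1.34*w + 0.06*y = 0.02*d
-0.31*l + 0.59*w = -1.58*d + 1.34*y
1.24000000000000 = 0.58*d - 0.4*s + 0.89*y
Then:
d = 0.42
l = 0.47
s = -2.12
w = -0.50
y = 0.17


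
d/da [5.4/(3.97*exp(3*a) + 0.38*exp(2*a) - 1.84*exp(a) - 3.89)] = (-64.314*exp(2*a) - 4.104*exp(a) + 9.936)*exp(a)/(3.97*exp(3*a) + 0.38*exp(2*a) - 1.84*exp(a) - 3.89)^2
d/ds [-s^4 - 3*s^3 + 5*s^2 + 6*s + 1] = -4*s^3 - 9*s^2 + 10*s + 6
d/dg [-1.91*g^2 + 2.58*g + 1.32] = 2.58 - 3.82*g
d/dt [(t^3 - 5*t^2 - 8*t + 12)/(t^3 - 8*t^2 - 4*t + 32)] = (-3*t^2 + 20*t - 52)/(t^4 - 20*t^3 + 132*t^2 - 320*t + 256)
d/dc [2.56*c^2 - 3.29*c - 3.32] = 5.12*c - 3.29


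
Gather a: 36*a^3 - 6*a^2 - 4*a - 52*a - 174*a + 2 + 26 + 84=36*a^3 - 6*a^2 - 230*a + 112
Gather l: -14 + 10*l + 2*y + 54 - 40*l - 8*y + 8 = -30*l - 6*y + 48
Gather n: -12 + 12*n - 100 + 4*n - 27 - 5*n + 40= 11*n - 99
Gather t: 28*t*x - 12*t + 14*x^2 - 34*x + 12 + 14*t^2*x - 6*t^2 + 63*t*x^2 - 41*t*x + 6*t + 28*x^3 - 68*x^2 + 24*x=t^2*(14*x - 6) + t*(63*x^2 - 13*x - 6) + 28*x^3 - 54*x^2 - 10*x + 12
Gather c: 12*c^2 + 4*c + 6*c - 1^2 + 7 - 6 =12*c^2 + 10*c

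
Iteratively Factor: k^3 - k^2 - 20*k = (k - 5)*(k^2 + 4*k) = (k - 5)*(k + 4)*(k)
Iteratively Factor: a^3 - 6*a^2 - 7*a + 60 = (a + 3)*(a^2 - 9*a + 20) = (a - 4)*(a + 3)*(a - 5)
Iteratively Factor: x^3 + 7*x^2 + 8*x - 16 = (x + 4)*(x^2 + 3*x - 4) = (x + 4)^2*(x - 1)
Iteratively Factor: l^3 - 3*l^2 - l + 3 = (l - 3)*(l^2 - 1) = (l - 3)*(l - 1)*(l + 1)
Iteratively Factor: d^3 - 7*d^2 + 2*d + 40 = (d + 2)*(d^2 - 9*d + 20) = (d - 5)*(d + 2)*(d - 4)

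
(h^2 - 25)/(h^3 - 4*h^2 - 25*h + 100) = 1/(h - 4)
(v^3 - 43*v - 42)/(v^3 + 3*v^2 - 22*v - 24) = (v - 7)/(v - 4)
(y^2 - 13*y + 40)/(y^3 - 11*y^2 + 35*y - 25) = (y - 8)/(y^2 - 6*y + 5)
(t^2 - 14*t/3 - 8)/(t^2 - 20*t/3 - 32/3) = (t - 6)/(t - 8)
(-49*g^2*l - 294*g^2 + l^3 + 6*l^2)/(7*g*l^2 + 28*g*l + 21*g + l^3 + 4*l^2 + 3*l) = (-7*g*l - 42*g + l^2 + 6*l)/(l^2 + 4*l + 3)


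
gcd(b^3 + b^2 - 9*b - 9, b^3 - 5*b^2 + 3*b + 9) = b^2 - 2*b - 3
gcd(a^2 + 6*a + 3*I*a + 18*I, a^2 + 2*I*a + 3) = a + 3*I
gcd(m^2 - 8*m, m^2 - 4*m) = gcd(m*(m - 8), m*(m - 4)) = m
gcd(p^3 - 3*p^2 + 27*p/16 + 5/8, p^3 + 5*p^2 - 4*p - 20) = p - 2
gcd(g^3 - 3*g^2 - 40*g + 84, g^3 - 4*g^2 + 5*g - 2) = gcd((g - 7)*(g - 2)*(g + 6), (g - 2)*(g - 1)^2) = g - 2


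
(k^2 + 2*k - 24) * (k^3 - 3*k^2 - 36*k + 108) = k^5 - k^4 - 66*k^3 + 108*k^2 + 1080*k - 2592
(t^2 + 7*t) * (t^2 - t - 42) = t^4 + 6*t^3 - 49*t^2 - 294*t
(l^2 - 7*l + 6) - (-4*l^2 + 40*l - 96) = 5*l^2 - 47*l + 102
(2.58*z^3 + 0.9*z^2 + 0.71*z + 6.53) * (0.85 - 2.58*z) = -6.6564*z^4 - 0.129*z^3 - 1.0668*z^2 - 16.2439*z + 5.5505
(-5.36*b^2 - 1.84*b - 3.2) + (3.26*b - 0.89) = -5.36*b^2 + 1.42*b - 4.09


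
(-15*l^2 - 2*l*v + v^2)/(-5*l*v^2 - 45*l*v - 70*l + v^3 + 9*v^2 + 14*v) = (3*l + v)/(v^2 + 9*v + 14)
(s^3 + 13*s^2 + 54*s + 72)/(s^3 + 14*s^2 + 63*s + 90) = (s + 4)/(s + 5)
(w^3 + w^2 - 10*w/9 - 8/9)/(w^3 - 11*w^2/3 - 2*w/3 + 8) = (3*w^2 - w - 2)/(3*(w^2 - 5*w + 6))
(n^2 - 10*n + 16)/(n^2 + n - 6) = (n - 8)/(n + 3)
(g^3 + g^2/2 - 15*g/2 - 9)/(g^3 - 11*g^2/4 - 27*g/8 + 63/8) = 4*(2*g^2 + 7*g + 6)/(8*g^2 + 2*g - 21)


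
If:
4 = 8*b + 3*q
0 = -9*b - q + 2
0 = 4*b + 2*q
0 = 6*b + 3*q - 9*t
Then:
No Solution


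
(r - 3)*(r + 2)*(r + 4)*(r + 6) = r^4 + 9*r^3 + 8*r^2 - 84*r - 144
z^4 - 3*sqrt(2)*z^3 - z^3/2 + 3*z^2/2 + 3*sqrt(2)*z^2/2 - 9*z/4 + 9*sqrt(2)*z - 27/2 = (z - 2)*(z + 3/2)*(z - 3*sqrt(2)/2)^2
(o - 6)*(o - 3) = o^2 - 9*o + 18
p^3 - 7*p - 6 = (p - 3)*(p + 1)*(p + 2)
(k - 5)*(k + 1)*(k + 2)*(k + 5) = k^4 + 3*k^3 - 23*k^2 - 75*k - 50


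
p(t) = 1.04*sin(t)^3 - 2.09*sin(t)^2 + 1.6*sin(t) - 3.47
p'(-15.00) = -4.28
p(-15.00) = -5.68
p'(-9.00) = -3.51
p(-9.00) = -4.56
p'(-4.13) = -0.16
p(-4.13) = -2.99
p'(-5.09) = 0.15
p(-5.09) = -2.95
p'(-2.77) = -3.29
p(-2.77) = -4.38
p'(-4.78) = 0.04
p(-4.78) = -2.92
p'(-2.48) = -4.22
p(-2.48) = -5.48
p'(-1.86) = -2.42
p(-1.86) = -7.84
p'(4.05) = -4.20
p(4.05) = -6.54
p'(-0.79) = 4.32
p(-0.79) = -6.03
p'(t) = 3.12*sin(t)^2*cos(t) - 4.18*sin(t)*cos(t) + 1.6*cos(t)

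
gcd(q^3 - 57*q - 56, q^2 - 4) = 1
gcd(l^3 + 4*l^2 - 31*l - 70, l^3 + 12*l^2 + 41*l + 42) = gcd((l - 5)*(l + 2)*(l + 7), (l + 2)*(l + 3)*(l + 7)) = l^2 + 9*l + 14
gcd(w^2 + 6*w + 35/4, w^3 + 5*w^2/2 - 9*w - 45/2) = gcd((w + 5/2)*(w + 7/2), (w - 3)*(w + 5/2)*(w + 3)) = w + 5/2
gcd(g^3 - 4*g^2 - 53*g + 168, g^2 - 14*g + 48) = g - 8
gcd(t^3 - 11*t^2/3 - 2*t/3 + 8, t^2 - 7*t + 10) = t - 2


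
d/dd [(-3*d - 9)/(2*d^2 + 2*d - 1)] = 3*(2*d^2 + 12*d + 7)/(4*d^4 + 8*d^3 - 4*d + 1)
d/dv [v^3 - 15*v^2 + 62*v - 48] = 3*v^2 - 30*v + 62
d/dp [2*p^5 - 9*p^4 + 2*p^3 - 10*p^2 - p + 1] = 10*p^4 - 36*p^3 + 6*p^2 - 20*p - 1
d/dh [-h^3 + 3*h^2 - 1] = 3*h*(2 - h)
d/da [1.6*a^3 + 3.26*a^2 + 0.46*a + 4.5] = 4.8*a^2 + 6.52*a + 0.46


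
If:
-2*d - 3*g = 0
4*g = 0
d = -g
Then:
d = 0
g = 0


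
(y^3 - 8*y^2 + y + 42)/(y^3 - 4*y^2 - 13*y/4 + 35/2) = 4*(y^2 - 10*y + 21)/(4*y^2 - 24*y + 35)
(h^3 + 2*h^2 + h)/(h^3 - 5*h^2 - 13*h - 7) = h/(h - 7)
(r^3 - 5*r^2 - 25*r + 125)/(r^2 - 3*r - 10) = (r^2 - 25)/(r + 2)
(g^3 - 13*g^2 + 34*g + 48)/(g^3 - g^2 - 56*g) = (g^2 - 5*g - 6)/(g*(g + 7))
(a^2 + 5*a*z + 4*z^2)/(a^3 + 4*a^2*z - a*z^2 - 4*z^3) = 1/(a - z)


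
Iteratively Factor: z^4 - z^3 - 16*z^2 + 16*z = (z - 4)*(z^3 + 3*z^2 - 4*z) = (z - 4)*(z + 4)*(z^2 - z) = z*(z - 4)*(z + 4)*(z - 1)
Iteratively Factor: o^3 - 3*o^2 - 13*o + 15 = (o - 1)*(o^2 - 2*o - 15) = (o - 1)*(o + 3)*(o - 5)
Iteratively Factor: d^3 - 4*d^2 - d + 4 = (d - 4)*(d^2 - 1) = (d - 4)*(d + 1)*(d - 1)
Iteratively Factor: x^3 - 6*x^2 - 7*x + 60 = (x + 3)*(x^2 - 9*x + 20) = (x - 4)*(x + 3)*(x - 5)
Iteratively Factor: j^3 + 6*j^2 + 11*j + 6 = (j + 3)*(j^2 + 3*j + 2) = (j + 1)*(j + 3)*(j + 2)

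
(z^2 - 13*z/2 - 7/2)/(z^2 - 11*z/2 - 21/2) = (2*z + 1)/(2*z + 3)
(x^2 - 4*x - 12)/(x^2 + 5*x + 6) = (x - 6)/(x + 3)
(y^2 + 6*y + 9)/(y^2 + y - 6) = (y + 3)/(y - 2)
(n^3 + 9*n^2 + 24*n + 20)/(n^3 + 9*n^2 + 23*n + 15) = (n^2 + 4*n + 4)/(n^2 + 4*n + 3)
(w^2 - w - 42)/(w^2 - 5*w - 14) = (w + 6)/(w + 2)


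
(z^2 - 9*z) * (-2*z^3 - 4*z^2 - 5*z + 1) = -2*z^5 + 14*z^4 + 31*z^3 + 46*z^2 - 9*z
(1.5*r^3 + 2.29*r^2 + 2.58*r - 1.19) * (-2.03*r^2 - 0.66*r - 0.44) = -3.045*r^5 - 5.6387*r^4 - 7.4088*r^3 - 0.2947*r^2 - 0.3498*r + 0.5236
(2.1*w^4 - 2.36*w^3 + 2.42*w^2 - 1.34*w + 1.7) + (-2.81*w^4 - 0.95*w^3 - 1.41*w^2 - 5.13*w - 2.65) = -0.71*w^4 - 3.31*w^3 + 1.01*w^2 - 6.47*w - 0.95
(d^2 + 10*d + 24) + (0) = d^2 + 10*d + 24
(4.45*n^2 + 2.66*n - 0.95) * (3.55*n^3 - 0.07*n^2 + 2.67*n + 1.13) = 15.7975*n^5 + 9.1315*n^4 + 8.3228*n^3 + 12.1972*n^2 + 0.4693*n - 1.0735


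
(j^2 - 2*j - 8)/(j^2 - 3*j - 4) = (j + 2)/(j + 1)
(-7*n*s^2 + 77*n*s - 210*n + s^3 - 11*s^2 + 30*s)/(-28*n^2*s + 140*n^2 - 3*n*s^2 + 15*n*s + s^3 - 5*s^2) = (s - 6)/(4*n + s)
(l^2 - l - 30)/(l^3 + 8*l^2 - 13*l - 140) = (l - 6)/(l^2 + 3*l - 28)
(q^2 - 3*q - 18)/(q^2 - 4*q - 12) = (q + 3)/(q + 2)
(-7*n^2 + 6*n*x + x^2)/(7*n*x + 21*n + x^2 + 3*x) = (-n + x)/(x + 3)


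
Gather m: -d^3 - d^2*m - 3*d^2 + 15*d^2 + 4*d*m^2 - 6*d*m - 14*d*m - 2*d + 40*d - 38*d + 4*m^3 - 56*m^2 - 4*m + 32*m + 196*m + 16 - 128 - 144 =-d^3 + 12*d^2 + 4*m^3 + m^2*(4*d - 56) + m*(-d^2 - 20*d + 224) - 256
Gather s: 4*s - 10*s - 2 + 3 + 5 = 6 - 6*s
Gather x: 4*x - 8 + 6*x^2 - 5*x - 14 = 6*x^2 - x - 22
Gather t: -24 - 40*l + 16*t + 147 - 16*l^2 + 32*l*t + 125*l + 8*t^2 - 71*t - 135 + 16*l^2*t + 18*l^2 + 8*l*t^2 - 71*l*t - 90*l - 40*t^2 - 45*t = 2*l^2 - 5*l + t^2*(8*l - 32) + t*(16*l^2 - 39*l - 100) - 12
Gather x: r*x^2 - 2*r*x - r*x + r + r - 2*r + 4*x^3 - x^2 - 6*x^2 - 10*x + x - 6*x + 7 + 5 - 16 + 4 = 4*x^3 + x^2*(r - 7) + x*(-3*r - 15)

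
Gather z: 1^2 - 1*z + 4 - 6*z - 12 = -7*z - 7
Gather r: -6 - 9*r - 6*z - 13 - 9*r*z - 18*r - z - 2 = r*(-9*z - 27) - 7*z - 21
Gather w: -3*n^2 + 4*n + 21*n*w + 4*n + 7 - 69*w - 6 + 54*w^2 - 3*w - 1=-3*n^2 + 8*n + 54*w^2 + w*(21*n - 72)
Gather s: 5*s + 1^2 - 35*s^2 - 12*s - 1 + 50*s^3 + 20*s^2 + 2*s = 50*s^3 - 15*s^2 - 5*s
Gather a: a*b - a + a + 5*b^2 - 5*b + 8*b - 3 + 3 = a*b + 5*b^2 + 3*b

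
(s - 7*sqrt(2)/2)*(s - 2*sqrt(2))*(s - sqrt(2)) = s^3 - 13*sqrt(2)*s^2/2 + 25*s - 14*sqrt(2)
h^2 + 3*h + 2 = (h + 1)*(h + 2)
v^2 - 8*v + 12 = (v - 6)*(v - 2)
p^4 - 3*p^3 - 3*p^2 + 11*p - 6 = (p - 3)*(p - 1)^2*(p + 2)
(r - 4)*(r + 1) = r^2 - 3*r - 4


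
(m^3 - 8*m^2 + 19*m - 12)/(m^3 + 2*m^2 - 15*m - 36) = (m^2 - 4*m + 3)/(m^2 + 6*m + 9)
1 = 1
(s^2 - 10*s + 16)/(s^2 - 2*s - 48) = (s - 2)/(s + 6)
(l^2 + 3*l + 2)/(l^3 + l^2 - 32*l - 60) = (l + 1)/(l^2 - l - 30)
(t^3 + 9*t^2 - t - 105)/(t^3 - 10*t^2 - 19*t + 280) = (t^2 + 4*t - 21)/(t^2 - 15*t + 56)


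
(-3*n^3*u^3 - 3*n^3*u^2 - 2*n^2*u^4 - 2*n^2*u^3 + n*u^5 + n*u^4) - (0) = -3*n^3*u^3 - 3*n^3*u^2 - 2*n^2*u^4 - 2*n^2*u^3 + n*u^5 + n*u^4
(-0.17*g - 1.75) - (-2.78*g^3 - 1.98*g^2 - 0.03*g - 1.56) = 2.78*g^3 + 1.98*g^2 - 0.14*g - 0.19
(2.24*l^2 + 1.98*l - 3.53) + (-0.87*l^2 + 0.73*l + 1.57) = 1.37*l^2 + 2.71*l - 1.96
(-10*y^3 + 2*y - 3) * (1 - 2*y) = 20*y^4 - 10*y^3 - 4*y^2 + 8*y - 3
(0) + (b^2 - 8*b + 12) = b^2 - 8*b + 12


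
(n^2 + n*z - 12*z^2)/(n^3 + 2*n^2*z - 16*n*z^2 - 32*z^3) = (-n + 3*z)/(-n^2 + 2*n*z + 8*z^2)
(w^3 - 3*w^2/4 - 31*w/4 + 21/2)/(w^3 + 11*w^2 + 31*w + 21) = (4*w^2 - 15*w + 14)/(4*(w^2 + 8*w + 7))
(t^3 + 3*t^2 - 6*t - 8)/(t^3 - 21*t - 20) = (t - 2)/(t - 5)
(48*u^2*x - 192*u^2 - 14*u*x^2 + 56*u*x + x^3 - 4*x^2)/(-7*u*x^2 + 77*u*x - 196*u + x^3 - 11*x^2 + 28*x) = (48*u^2 - 14*u*x + x^2)/(-7*u*x + 49*u + x^2 - 7*x)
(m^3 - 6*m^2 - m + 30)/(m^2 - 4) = (m^2 - 8*m + 15)/(m - 2)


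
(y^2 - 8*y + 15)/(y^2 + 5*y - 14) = (y^2 - 8*y + 15)/(y^2 + 5*y - 14)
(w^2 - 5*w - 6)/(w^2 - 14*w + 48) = (w + 1)/(w - 8)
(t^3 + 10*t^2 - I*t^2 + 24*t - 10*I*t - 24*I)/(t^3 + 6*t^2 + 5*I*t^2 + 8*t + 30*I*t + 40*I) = (t^2 + t*(6 - I) - 6*I)/(t^2 + t*(2 + 5*I) + 10*I)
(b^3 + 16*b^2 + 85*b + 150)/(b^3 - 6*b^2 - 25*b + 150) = (b^2 + 11*b + 30)/(b^2 - 11*b + 30)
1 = 1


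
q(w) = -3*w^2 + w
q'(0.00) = 1.00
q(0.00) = 0.00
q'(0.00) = 1.00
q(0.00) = 0.00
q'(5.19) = -30.14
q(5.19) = -75.62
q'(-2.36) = 15.16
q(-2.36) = -19.07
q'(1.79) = -9.74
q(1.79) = -7.82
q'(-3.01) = 19.06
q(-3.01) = -30.19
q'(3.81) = -21.86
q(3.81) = -39.74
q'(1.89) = -10.34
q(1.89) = -8.83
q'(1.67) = -9.02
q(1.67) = -6.70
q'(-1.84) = 12.04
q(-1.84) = -12.00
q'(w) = 1 - 6*w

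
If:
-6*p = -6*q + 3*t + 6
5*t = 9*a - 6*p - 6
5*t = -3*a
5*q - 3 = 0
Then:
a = 6/17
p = -5/17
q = 3/5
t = -18/85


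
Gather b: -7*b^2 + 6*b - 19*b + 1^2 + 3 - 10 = -7*b^2 - 13*b - 6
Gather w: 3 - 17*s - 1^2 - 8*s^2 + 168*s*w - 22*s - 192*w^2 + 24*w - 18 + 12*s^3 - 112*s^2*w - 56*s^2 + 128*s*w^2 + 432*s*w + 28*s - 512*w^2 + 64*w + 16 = 12*s^3 - 64*s^2 - 11*s + w^2*(128*s - 704) + w*(-112*s^2 + 600*s + 88)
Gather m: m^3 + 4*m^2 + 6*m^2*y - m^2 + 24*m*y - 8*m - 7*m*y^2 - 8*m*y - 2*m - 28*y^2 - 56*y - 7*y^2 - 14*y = m^3 + m^2*(6*y + 3) + m*(-7*y^2 + 16*y - 10) - 35*y^2 - 70*y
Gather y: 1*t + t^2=t^2 + t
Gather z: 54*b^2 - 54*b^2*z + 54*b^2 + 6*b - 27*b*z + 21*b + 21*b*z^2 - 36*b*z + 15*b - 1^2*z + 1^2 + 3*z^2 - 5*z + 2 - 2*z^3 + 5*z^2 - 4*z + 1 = 108*b^2 + 42*b - 2*z^3 + z^2*(21*b + 8) + z*(-54*b^2 - 63*b - 10) + 4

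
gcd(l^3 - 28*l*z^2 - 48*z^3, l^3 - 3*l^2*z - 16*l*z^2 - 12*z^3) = -l^2 + 4*l*z + 12*z^2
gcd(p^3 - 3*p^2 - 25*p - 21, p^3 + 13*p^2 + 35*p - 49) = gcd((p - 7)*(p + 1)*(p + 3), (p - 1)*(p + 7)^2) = 1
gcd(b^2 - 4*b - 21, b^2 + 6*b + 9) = b + 3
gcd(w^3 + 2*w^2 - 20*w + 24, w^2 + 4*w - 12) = w^2 + 4*w - 12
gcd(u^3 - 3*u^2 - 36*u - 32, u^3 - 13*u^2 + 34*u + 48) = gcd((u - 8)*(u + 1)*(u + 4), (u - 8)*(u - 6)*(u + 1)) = u^2 - 7*u - 8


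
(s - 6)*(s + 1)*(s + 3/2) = s^3 - 7*s^2/2 - 27*s/2 - 9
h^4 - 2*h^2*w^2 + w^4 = (h - w)^2*(h + w)^2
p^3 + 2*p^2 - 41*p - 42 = (p - 6)*(p + 1)*(p + 7)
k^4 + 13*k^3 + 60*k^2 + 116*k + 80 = (k + 2)^2*(k + 4)*(k + 5)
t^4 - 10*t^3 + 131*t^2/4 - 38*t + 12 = (t - 4)^2*(t - 3/2)*(t - 1/2)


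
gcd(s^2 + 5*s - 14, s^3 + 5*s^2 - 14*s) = s^2 + 5*s - 14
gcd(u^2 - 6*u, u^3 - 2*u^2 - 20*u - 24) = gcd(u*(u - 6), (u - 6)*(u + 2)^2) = u - 6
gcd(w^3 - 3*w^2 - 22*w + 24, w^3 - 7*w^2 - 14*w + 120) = w^2 - 2*w - 24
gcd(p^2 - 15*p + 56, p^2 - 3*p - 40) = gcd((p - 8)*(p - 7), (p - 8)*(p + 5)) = p - 8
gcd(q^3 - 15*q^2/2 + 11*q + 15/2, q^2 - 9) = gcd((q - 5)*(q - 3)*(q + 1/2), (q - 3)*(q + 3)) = q - 3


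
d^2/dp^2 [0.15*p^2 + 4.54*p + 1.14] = 0.300000000000000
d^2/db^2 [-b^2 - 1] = -2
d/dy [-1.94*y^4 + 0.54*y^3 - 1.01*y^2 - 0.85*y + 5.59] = -7.76*y^3 + 1.62*y^2 - 2.02*y - 0.85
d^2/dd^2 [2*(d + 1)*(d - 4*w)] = 4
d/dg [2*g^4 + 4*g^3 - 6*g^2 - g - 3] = 8*g^3 + 12*g^2 - 12*g - 1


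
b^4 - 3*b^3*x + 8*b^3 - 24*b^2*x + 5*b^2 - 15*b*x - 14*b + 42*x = (b - 1)*(b + 2)*(b + 7)*(b - 3*x)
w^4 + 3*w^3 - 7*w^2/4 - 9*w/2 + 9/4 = (w - 1)*(w - 1/2)*(w + 3/2)*(w + 3)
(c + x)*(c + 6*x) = c^2 + 7*c*x + 6*x^2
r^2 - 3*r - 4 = (r - 4)*(r + 1)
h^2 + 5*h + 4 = (h + 1)*(h + 4)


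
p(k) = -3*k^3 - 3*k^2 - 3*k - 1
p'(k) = -9*k^2 - 6*k - 3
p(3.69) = -203.65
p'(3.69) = -147.68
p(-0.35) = -0.19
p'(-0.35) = -2.00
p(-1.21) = 3.55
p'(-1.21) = -8.92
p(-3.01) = 62.66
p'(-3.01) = -66.48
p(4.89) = -438.20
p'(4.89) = -247.55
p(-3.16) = 73.19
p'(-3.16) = -73.91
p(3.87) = -231.42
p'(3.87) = -161.01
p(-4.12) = 170.24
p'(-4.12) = -131.05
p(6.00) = -775.00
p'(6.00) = -363.00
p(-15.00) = 9494.00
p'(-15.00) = -1938.00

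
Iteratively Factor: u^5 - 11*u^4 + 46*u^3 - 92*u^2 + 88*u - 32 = (u - 1)*(u^4 - 10*u^3 + 36*u^2 - 56*u + 32) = (u - 4)*(u - 1)*(u^3 - 6*u^2 + 12*u - 8) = (u - 4)*(u - 2)*(u - 1)*(u^2 - 4*u + 4) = (u - 4)*(u - 2)^2*(u - 1)*(u - 2)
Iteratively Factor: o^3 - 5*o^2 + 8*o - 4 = (o - 2)*(o^2 - 3*o + 2) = (o - 2)*(o - 1)*(o - 2)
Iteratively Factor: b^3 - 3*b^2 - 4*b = (b)*(b^2 - 3*b - 4) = b*(b + 1)*(b - 4)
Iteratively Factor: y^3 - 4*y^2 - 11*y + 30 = (y - 5)*(y^2 + y - 6) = (y - 5)*(y - 2)*(y + 3)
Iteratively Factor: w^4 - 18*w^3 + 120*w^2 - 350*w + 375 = (w - 5)*(w^3 - 13*w^2 + 55*w - 75) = (w - 5)*(w - 3)*(w^2 - 10*w + 25) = (w - 5)^2*(w - 3)*(w - 5)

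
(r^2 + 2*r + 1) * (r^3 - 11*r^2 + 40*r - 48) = r^5 - 9*r^4 + 19*r^3 + 21*r^2 - 56*r - 48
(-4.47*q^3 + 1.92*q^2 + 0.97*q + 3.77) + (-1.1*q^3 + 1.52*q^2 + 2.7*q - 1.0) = -5.57*q^3 + 3.44*q^2 + 3.67*q + 2.77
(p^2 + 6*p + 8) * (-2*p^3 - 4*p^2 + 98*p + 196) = -2*p^5 - 16*p^4 + 58*p^3 + 752*p^2 + 1960*p + 1568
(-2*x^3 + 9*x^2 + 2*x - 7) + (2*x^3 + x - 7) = 9*x^2 + 3*x - 14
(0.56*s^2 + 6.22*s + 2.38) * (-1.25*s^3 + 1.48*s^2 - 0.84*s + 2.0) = -0.7*s^5 - 6.9462*s^4 + 5.7602*s^3 - 0.582399999999999*s^2 + 10.4408*s + 4.76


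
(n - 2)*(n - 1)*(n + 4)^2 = n^4 + 5*n^3 - 6*n^2 - 32*n + 32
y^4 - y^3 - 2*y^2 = y^2*(y - 2)*(y + 1)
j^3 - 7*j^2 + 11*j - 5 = (j - 5)*(j - 1)^2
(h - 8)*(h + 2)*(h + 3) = h^3 - 3*h^2 - 34*h - 48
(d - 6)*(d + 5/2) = d^2 - 7*d/2 - 15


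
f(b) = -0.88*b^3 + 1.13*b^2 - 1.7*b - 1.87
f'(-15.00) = -629.60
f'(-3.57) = -43.41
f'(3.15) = -20.78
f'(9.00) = -195.20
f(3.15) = -23.52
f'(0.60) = -1.29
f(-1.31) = 4.27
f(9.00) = -567.16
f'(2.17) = -9.23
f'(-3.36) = -39.10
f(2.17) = -9.23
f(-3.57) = 58.64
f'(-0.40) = -3.03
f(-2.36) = 20.00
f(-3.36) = 49.98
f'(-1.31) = -9.19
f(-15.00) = 3247.88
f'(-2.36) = -21.74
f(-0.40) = -0.95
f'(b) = -2.64*b^2 + 2.26*b - 1.7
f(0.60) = -2.67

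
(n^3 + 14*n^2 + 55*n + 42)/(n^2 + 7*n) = n + 7 + 6/n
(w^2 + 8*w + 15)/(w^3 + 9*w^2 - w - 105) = (w + 3)/(w^2 + 4*w - 21)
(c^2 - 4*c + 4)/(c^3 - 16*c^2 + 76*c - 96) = (c - 2)/(c^2 - 14*c + 48)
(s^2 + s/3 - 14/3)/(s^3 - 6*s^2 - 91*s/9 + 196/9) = 3*(s - 2)/(3*s^2 - 25*s + 28)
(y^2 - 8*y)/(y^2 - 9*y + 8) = y/(y - 1)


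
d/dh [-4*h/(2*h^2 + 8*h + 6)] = 2*(h^2 - 3)/(h^4 + 8*h^3 + 22*h^2 + 24*h + 9)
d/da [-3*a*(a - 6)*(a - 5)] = -9*a^2 + 66*a - 90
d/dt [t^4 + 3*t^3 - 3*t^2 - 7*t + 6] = 4*t^3 + 9*t^2 - 6*t - 7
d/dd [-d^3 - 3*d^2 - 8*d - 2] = -3*d^2 - 6*d - 8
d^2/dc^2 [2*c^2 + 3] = 4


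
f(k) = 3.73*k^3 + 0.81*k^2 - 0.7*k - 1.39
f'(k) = 11.19*k^2 + 1.62*k - 0.7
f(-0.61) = -1.51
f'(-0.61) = 2.48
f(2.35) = 49.85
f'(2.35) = 64.90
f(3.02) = 106.62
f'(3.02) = 106.25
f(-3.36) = -131.38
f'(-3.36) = 120.19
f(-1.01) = -3.70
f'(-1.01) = 9.08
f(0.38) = -1.33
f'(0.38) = 1.53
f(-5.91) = -738.93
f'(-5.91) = 380.57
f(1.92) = 26.65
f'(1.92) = 43.66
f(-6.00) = -773.71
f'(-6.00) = 392.42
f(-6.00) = -773.71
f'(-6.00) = 392.42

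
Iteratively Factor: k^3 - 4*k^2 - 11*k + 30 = (k - 2)*(k^2 - 2*k - 15) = (k - 2)*(k + 3)*(k - 5)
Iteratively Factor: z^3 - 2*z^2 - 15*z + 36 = (z + 4)*(z^2 - 6*z + 9) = (z - 3)*(z + 4)*(z - 3)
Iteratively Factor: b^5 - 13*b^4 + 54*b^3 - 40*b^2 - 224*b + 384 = (b - 3)*(b^4 - 10*b^3 + 24*b^2 + 32*b - 128) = (b - 4)*(b - 3)*(b^3 - 6*b^2 + 32) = (b - 4)^2*(b - 3)*(b^2 - 2*b - 8) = (b - 4)^3*(b - 3)*(b + 2)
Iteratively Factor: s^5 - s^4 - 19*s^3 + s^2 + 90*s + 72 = (s + 1)*(s^4 - 2*s^3 - 17*s^2 + 18*s + 72) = (s + 1)*(s + 2)*(s^3 - 4*s^2 - 9*s + 36) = (s + 1)*(s + 2)*(s + 3)*(s^2 - 7*s + 12) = (s - 3)*(s + 1)*(s + 2)*(s + 3)*(s - 4)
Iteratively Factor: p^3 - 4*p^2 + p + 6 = (p - 2)*(p^2 - 2*p - 3) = (p - 2)*(p + 1)*(p - 3)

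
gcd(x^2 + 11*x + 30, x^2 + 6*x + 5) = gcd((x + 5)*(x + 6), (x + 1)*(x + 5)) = x + 5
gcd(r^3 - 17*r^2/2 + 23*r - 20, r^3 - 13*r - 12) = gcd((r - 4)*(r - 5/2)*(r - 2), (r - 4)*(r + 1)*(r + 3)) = r - 4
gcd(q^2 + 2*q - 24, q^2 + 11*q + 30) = q + 6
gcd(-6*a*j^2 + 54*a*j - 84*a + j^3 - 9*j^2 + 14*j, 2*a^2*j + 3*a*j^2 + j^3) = 1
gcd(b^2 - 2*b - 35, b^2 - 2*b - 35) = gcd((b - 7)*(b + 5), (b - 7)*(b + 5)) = b^2 - 2*b - 35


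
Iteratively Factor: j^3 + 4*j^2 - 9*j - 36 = (j + 3)*(j^2 + j - 12) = (j + 3)*(j + 4)*(j - 3)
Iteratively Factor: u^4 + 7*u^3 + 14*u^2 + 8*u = (u)*(u^3 + 7*u^2 + 14*u + 8) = u*(u + 2)*(u^2 + 5*u + 4) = u*(u + 2)*(u + 4)*(u + 1)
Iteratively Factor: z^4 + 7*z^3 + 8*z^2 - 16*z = (z + 4)*(z^3 + 3*z^2 - 4*z) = z*(z + 4)*(z^2 + 3*z - 4) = z*(z + 4)^2*(z - 1)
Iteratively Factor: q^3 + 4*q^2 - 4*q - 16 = (q + 2)*(q^2 + 2*q - 8) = (q - 2)*(q + 2)*(q + 4)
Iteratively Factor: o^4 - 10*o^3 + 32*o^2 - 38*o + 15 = (o - 3)*(o^3 - 7*o^2 + 11*o - 5) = (o - 3)*(o - 1)*(o^2 - 6*o + 5) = (o - 5)*(o - 3)*(o - 1)*(o - 1)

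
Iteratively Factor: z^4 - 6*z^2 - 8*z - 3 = (z + 1)*(z^3 - z^2 - 5*z - 3) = (z - 3)*(z + 1)*(z^2 + 2*z + 1) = (z - 3)*(z + 1)^2*(z + 1)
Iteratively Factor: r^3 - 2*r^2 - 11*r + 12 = (r + 3)*(r^2 - 5*r + 4) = (r - 1)*(r + 3)*(r - 4)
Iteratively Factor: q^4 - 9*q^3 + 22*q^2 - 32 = (q - 4)*(q^3 - 5*q^2 + 2*q + 8) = (q - 4)*(q - 2)*(q^2 - 3*q - 4) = (q - 4)^2*(q - 2)*(q + 1)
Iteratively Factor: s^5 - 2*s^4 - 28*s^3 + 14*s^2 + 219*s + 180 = (s + 1)*(s^4 - 3*s^3 - 25*s^2 + 39*s + 180) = (s - 4)*(s + 1)*(s^3 + s^2 - 21*s - 45) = (s - 4)*(s + 1)*(s + 3)*(s^2 - 2*s - 15) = (s - 4)*(s + 1)*(s + 3)^2*(s - 5)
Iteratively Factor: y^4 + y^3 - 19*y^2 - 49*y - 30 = (y + 3)*(y^3 - 2*y^2 - 13*y - 10) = (y + 2)*(y + 3)*(y^2 - 4*y - 5) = (y + 1)*(y + 2)*(y + 3)*(y - 5)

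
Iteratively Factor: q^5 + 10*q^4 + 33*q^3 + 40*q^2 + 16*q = (q + 4)*(q^4 + 6*q^3 + 9*q^2 + 4*q) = q*(q + 4)*(q^3 + 6*q^2 + 9*q + 4) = q*(q + 1)*(q + 4)*(q^2 + 5*q + 4) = q*(q + 1)*(q + 4)^2*(q + 1)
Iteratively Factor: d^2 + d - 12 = (d + 4)*(d - 3)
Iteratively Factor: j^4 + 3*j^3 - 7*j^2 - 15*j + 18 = (j + 3)*(j^3 - 7*j + 6) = (j + 3)^2*(j^2 - 3*j + 2) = (j - 2)*(j + 3)^2*(j - 1)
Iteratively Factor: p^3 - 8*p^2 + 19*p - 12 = (p - 3)*(p^2 - 5*p + 4) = (p - 3)*(p - 1)*(p - 4)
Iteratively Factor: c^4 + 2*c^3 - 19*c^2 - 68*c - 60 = (c + 3)*(c^3 - c^2 - 16*c - 20) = (c + 2)*(c + 3)*(c^2 - 3*c - 10) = (c - 5)*(c + 2)*(c + 3)*(c + 2)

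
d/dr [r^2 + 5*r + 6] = 2*r + 5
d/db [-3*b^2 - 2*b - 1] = -6*b - 2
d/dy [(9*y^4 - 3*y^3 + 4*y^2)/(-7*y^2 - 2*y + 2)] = y*(-126*y^4 - 33*y^3 + 84*y^2 - 26*y + 16)/(49*y^4 + 28*y^3 - 24*y^2 - 8*y + 4)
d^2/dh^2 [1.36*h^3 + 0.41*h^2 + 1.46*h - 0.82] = 8.16*h + 0.82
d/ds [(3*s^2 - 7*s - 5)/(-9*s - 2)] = (-27*s^2 - 12*s - 31)/(81*s^2 + 36*s + 4)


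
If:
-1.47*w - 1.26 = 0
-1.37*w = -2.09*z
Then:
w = -0.86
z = -0.56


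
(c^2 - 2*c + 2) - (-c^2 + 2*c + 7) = 2*c^2 - 4*c - 5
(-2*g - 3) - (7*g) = -9*g - 3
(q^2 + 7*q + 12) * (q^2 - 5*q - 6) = q^4 + 2*q^3 - 29*q^2 - 102*q - 72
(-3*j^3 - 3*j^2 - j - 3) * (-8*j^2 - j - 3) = 24*j^5 + 27*j^4 + 20*j^3 + 34*j^2 + 6*j + 9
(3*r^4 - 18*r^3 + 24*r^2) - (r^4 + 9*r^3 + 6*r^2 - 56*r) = 2*r^4 - 27*r^3 + 18*r^2 + 56*r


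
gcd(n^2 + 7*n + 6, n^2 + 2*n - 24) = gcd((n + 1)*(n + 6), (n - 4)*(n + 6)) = n + 6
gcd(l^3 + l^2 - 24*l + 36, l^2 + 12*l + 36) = l + 6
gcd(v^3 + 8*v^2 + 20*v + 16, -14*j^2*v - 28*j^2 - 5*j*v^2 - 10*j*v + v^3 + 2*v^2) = v + 2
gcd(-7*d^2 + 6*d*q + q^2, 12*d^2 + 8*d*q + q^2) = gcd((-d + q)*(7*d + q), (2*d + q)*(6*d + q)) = 1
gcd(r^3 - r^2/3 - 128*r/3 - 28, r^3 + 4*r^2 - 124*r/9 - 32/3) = r^2 + 20*r/3 + 4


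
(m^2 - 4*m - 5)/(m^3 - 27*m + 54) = (m^2 - 4*m - 5)/(m^3 - 27*m + 54)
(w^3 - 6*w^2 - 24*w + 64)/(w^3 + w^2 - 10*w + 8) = (w - 8)/(w - 1)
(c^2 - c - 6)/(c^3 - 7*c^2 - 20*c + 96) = (c + 2)/(c^2 - 4*c - 32)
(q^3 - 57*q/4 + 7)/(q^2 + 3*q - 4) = (q^2 - 4*q + 7/4)/(q - 1)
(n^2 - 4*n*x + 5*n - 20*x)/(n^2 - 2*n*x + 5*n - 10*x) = (-n + 4*x)/(-n + 2*x)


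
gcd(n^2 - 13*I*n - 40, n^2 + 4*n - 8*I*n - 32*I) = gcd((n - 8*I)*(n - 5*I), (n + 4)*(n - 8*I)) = n - 8*I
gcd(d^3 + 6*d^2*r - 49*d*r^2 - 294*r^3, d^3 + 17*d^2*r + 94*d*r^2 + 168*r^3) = d^2 + 13*d*r + 42*r^2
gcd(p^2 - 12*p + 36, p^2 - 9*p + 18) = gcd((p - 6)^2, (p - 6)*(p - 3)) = p - 6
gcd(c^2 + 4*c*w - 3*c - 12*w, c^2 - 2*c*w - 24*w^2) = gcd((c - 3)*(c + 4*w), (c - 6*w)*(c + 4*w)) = c + 4*w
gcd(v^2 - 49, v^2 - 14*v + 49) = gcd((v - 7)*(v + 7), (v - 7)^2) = v - 7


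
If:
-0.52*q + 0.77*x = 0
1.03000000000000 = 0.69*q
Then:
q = 1.49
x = 1.01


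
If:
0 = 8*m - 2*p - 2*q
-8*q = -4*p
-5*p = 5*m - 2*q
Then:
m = 0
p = 0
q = 0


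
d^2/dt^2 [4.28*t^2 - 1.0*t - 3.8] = 8.56000000000000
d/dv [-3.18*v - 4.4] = -3.18000000000000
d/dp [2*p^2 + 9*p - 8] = 4*p + 9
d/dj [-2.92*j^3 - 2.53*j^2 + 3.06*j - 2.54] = -8.76*j^2 - 5.06*j + 3.06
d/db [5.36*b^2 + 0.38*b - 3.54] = 10.72*b + 0.38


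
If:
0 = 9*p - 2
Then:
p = 2/9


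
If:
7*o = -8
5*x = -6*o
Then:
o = -8/7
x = 48/35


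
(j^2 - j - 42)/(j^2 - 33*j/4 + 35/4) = 4*(j + 6)/(4*j - 5)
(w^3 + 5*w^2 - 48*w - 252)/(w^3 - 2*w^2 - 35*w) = (w^2 + 12*w + 36)/(w*(w + 5))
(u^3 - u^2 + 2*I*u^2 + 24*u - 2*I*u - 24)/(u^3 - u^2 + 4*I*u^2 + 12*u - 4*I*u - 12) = (u - 4*I)/(u - 2*I)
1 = 1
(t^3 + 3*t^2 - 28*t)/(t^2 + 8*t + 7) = t*(t - 4)/(t + 1)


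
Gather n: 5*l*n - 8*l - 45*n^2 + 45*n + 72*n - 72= -8*l - 45*n^2 + n*(5*l + 117) - 72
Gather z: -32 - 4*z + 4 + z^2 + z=z^2 - 3*z - 28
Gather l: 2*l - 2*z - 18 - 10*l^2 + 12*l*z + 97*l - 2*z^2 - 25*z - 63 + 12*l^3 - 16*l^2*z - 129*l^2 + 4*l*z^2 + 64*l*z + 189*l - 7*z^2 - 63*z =12*l^3 + l^2*(-16*z - 139) + l*(4*z^2 + 76*z + 288) - 9*z^2 - 90*z - 81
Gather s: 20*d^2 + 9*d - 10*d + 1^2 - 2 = 20*d^2 - d - 1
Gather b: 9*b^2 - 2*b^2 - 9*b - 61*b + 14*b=7*b^2 - 56*b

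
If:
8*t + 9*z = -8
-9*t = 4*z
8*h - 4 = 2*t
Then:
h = 65/98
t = 32/49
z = -72/49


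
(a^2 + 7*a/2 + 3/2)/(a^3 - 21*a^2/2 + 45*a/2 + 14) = (a + 3)/(a^2 - 11*a + 28)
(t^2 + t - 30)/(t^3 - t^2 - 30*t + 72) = (t - 5)/(t^2 - 7*t + 12)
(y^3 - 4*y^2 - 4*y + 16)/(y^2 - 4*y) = y - 4/y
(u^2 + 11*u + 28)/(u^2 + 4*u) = (u + 7)/u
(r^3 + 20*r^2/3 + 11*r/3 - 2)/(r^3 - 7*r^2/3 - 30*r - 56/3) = (-3*r^3 - 20*r^2 - 11*r + 6)/(-3*r^3 + 7*r^2 + 90*r + 56)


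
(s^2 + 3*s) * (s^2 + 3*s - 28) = s^4 + 6*s^3 - 19*s^2 - 84*s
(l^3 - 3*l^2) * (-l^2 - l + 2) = -l^5 + 2*l^4 + 5*l^3 - 6*l^2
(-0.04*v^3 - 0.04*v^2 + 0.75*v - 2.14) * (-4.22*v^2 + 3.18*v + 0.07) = 0.1688*v^5 + 0.0416*v^4 - 3.295*v^3 + 11.413*v^2 - 6.7527*v - 0.1498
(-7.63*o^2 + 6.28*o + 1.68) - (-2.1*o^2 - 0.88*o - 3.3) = -5.53*o^2 + 7.16*o + 4.98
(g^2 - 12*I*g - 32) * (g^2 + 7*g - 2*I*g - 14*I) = g^4 + 7*g^3 - 14*I*g^3 - 56*g^2 - 98*I*g^2 - 392*g + 64*I*g + 448*I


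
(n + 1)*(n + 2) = n^2 + 3*n + 2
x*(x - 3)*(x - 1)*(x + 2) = x^4 - 2*x^3 - 5*x^2 + 6*x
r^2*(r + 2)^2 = r^4 + 4*r^3 + 4*r^2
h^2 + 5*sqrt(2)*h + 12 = (h + 2*sqrt(2))*(h + 3*sqrt(2))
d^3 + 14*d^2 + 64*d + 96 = (d + 4)^2*(d + 6)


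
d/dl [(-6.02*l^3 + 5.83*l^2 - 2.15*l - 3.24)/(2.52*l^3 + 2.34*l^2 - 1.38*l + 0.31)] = (7.105427357601e-15*l^5 - 28.7784*l^4 + 27.4512*l^3 + 15.8814*l^2 + 18.7778*l - 5.1377)/(6.3504*l^6 + 11.7936*l^5 - 1.4796*l^4 - 4.896*l^3 + 3.3552*l^2 - 0.8556*l + 0.0961)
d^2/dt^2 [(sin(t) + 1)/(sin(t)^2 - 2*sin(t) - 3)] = (-3*sin(t) + cos(t)^2 + 1)/(sin(t) - 3)^3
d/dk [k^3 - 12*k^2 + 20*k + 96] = 3*k^2 - 24*k + 20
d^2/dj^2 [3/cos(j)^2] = 6*(2 - cos(2*j))/cos(j)^4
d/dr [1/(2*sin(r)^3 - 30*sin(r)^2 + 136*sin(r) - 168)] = (-3*sin(r)^2 + 30*sin(r) - 68)*cos(r)/(2*(sin(r)^3 - 15*sin(r)^2 + 68*sin(r) - 84)^2)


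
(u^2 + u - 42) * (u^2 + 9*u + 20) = u^4 + 10*u^3 - 13*u^2 - 358*u - 840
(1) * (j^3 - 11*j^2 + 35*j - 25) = j^3 - 11*j^2 + 35*j - 25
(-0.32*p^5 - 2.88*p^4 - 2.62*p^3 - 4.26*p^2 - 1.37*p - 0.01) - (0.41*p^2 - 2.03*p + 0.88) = -0.32*p^5 - 2.88*p^4 - 2.62*p^3 - 4.67*p^2 + 0.66*p - 0.89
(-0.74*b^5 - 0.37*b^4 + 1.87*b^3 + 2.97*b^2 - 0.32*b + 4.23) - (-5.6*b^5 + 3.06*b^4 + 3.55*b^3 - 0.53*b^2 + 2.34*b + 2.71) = 4.86*b^5 - 3.43*b^4 - 1.68*b^3 + 3.5*b^2 - 2.66*b + 1.52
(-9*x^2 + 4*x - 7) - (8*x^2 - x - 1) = -17*x^2 + 5*x - 6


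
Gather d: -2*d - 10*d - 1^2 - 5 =-12*d - 6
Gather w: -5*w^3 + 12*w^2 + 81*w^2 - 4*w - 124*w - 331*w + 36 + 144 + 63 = -5*w^3 + 93*w^2 - 459*w + 243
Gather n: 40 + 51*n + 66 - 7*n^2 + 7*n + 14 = -7*n^2 + 58*n + 120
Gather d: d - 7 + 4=d - 3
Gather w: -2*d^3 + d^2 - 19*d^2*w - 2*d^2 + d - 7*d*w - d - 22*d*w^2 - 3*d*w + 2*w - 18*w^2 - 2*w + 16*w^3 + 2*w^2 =-2*d^3 - d^2 + 16*w^3 + w^2*(-22*d - 16) + w*(-19*d^2 - 10*d)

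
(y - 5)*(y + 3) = y^2 - 2*y - 15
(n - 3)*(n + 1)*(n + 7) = n^3 + 5*n^2 - 17*n - 21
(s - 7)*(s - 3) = s^2 - 10*s + 21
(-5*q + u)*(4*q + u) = -20*q^2 - q*u + u^2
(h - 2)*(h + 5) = h^2 + 3*h - 10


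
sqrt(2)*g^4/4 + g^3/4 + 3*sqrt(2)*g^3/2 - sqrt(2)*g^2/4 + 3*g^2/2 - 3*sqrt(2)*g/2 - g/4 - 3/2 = (g/2 + 1/2)*(g - 1)*(g + 6)*(sqrt(2)*g/2 + 1/2)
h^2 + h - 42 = (h - 6)*(h + 7)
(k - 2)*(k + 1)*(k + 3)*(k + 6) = k^4 + 8*k^3 + 7*k^2 - 36*k - 36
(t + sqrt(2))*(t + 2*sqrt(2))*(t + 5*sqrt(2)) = t^3 + 8*sqrt(2)*t^2 + 34*t + 20*sqrt(2)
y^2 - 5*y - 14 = (y - 7)*(y + 2)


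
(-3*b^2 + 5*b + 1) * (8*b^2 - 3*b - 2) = -24*b^4 + 49*b^3 - b^2 - 13*b - 2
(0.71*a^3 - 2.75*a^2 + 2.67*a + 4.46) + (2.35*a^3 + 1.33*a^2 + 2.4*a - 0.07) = 3.06*a^3 - 1.42*a^2 + 5.07*a + 4.39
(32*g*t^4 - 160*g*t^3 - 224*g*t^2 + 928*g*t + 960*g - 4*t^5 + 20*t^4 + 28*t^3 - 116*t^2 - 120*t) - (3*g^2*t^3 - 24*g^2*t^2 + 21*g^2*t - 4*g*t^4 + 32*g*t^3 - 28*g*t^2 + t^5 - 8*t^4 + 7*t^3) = -3*g^2*t^3 + 24*g^2*t^2 - 21*g^2*t + 36*g*t^4 - 192*g*t^3 - 196*g*t^2 + 928*g*t + 960*g - 5*t^5 + 28*t^4 + 21*t^3 - 116*t^2 - 120*t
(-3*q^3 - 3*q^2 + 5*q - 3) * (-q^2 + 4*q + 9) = 3*q^5 - 9*q^4 - 44*q^3 - 4*q^2 + 33*q - 27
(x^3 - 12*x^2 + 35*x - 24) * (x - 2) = x^4 - 14*x^3 + 59*x^2 - 94*x + 48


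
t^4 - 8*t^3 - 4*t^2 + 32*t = t*(t - 8)*(t - 2)*(t + 2)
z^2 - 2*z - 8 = (z - 4)*(z + 2)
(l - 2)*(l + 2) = l^2 - 4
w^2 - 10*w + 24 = (w - 6)*(w - 4)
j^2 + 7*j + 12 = (j + 3)*(j + 4)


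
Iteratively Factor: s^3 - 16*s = (s)*(s^2 - 16) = s*(s + 4)*(s - 4)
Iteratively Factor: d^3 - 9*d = (d)*(d^2 - 9) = d*(d - 3)*(d + 3)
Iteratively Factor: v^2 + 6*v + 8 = (v + 2)*(v + 4)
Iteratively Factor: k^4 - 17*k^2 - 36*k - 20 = (k - 5)*(k^3 + 5*k^2 + 8*k + 4) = (k - 5)*(k + 2)*(k^2 + 3*k + 2) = (k - 5)*(k + 2)^2*(k + 1)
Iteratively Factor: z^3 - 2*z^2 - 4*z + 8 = (z - 2)*(z^2 - 4) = (z - 2)*(z + 2)*(z - 2)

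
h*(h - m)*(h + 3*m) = h^3 + 2*h^2*m - 3*h*m^2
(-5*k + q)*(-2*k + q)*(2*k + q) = 20*k^3 - 4*k^2*q - 5*k*q^2 + q^3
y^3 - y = y*(y - 1)*(y + 1)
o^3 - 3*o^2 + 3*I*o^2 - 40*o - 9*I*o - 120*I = (o - 8)*(o + 5)*(o + 3*I)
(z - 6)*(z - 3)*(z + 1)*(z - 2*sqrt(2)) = z^4 - 8*z^3 - 2*sqrt(2)*z^3 + 9*z^2 + 16*sqrt(2)*z^2 - 18*sqrt(2)*z + 18*z - 36*sqrt(2)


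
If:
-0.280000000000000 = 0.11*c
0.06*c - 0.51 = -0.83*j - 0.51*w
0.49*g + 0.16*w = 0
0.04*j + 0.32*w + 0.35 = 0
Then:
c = -2.55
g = 0.42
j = 1.59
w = -1.29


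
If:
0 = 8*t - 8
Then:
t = 1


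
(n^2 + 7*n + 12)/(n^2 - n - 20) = (n + 3)/(n - 5)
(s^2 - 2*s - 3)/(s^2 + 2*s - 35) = (s^2 - 2*s - 3)/(s^2 + 2*s - 35)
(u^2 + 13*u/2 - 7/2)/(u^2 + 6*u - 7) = (u - 1/2)/(u - 1)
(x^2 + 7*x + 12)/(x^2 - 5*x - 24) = (x + 4)/(x - 8)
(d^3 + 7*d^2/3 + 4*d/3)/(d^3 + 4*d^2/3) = (d + 1)/d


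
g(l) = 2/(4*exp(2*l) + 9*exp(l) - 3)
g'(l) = 2*(-8*exp(2*l) - 9*exp(l))/(4*exp(2*l) + 9*exp(l) - 3)^2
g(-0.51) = 0.52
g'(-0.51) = -1.12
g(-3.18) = -0.76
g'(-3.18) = -0.11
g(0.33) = 0.12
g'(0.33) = -0.19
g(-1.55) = -2.20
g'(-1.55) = -5.49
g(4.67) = 0.00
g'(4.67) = -0.00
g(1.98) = 0.01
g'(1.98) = -0.01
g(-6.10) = -0.67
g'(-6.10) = -0.00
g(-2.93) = -0.80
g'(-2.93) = -0.16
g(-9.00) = -0.67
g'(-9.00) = 0.00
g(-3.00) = -0.79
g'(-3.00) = -0.14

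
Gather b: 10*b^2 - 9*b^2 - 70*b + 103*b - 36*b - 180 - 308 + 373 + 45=b^2 - 3*b - 70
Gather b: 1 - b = 1 - b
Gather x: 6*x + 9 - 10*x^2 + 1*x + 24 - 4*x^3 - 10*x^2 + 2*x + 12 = -4*x^3 - 20*x^2 + 9*x + 45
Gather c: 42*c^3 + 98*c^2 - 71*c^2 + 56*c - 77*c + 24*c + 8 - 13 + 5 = 42*c^3 + 27*c^2 + 3*c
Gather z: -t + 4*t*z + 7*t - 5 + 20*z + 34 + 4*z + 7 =6*t + z*(4*t + 24) + 36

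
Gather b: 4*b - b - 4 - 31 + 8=3*b - 27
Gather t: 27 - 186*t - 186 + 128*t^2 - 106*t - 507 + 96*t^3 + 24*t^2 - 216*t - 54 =96*t^3 + 152*t^2 - 508*t - 720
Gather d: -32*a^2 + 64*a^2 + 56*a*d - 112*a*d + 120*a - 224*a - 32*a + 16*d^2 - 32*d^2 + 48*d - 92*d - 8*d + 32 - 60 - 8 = 32*a^2 - 136*a - 16*d^2 + d*(-56*a - 52) - 36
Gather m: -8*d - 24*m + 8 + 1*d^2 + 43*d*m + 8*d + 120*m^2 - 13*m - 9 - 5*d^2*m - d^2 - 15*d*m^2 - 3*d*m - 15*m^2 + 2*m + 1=m^2*(105 - 15*d) + m*(-5*d^2 + 40*d - 35)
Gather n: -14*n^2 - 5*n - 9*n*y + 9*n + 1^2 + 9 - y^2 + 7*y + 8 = -14*n^2 + n*(4 - 9*y) - y^2 + 7*y + 18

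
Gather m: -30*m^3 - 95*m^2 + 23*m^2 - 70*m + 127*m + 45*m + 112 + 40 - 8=-30*m^3 - 72*m^2 + 102*m + 144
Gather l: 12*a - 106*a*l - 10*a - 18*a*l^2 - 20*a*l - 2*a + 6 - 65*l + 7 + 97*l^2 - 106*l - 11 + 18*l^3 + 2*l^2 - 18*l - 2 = 18*l^3 + l^2*(99 - 18*a) + l*(-126*a - 189)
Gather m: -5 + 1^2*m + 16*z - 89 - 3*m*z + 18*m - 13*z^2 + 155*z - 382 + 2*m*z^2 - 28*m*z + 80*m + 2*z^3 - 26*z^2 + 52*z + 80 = m*(2*z^2 - 31*z + 99) + 2*z^3 - 39*z^2 + 223*z - 396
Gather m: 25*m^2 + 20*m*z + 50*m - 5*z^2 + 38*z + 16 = 25*m^2 + m*(20*z + 50) - 5*z^2 + 38*z + 16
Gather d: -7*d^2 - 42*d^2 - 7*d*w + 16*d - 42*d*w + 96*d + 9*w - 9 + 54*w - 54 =-49*d^2 + d*(112 - 49*w) + 63*w - 63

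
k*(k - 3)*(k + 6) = k^3 + 3*k^2 - 18*k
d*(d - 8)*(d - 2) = d^3 - 10*d^2 + 16*d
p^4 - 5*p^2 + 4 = (p - 2)*(p - 1)*(p + 1)*(p + 2)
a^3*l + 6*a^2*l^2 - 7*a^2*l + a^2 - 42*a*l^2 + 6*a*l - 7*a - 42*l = (a - 7)*(a + 6*l)*(a*l + 1)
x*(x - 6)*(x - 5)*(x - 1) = x^4 - 12*x^3 + 41*x^2 - 30*x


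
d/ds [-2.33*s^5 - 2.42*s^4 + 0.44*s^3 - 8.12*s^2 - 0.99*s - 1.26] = -11.65*s^4 - 9.68*s^3 + 1.32*s^2 - 16.24*s - 0.99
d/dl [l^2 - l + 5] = 2*l - 1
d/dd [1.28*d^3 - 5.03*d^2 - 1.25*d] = 3.84*d^2 - 10.06*d - 1.25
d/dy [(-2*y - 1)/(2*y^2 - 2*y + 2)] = (-y^2 + y + (2*y - 1)*(2*y + 1)/2 - 1)/(y^2 - y + 1)^2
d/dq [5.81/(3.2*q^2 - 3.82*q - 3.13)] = (22.1942 - 37.184*q)/(-3.2*q^2 + 3.82*q + 3.13)^2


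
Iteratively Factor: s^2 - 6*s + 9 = (s - 3)*(s - 3)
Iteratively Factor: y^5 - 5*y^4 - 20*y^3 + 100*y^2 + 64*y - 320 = (y - 2)*(y^4 - 3*y^3 - 26*y^2 + 48*y + 160) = (y - 4)*(y - 2)*(y^3 + y^2 - 22*y - 40) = (y - 4)*(y - 2)*(y + 2)*(y^2 - y - 20) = (y - 4)*(y - 2)*(y + 2)*(y + 4)*(y - 5)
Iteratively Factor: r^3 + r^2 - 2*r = (r + 2)*(r^2 - r) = r*(r + 2)*(r - 1)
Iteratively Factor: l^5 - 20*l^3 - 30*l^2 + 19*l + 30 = (l - 1)*(l^4 + l^3 - 19*l^2 - 49*l - 30) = (l - 1)*(l + 1)*(l^3 - 19*l - 30) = (l - 1)*(l + 1)*(l + 2)*(l^2 - 2*l - 15) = (l - 1)*(l + 1)*(l + 2)*(l + 3)*(l - 5)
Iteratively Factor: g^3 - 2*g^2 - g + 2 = (g + 1)*(g^2 - 3*g + 2) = (g - 2)*(g + 1)*(g - 1)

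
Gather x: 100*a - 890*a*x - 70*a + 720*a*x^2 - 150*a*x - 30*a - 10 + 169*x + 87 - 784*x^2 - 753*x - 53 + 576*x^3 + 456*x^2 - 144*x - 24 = 576*x^3 + x^2*(720*a - 328) + x*(-1040*a - 728)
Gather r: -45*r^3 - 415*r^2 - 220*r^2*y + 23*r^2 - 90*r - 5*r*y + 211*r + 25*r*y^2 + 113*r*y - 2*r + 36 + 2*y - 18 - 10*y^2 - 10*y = -45*r^3 + r^2*(-220*y - 392) + r*(25*y^2 + 108*y + 119) - 10*y^2 - 8*y + 18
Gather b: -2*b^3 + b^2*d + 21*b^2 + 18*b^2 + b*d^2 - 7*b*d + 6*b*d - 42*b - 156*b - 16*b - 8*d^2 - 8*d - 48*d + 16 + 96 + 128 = -2*b^3 + b^2*(d + 39) + b*(d^2 - d - 214) - 8*d^2 - 56*d + 240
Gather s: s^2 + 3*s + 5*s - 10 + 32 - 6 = s^2 + 8*s + 16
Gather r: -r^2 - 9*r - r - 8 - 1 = -r^2 - 10*r - 9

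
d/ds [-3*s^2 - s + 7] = -6*s - 1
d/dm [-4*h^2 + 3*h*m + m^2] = 3*h + 2*m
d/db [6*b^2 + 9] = 12*b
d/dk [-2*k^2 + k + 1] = 1 - 4*k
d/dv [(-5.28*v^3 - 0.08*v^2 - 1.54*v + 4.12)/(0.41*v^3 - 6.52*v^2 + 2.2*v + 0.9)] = (8.88178419700125e-16*v^5 + 34.4584*v^4 - 21.9692*v^3 - 29.5404*v^2 + 53.5808*v - 10.45)/(0.1681*v^6 - 5.3464*v^5 + 44.3144*v^4 - 27.95*v^3 - 6.896*v^2 + 3.96*v + 0.81)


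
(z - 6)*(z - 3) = z^2 - 9*z + 18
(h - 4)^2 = h^2 - 8*h + 16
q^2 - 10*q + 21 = (q - 7)*(q - 3)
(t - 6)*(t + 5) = t^2 - t - 30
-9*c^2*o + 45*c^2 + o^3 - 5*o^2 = (-3*c + o)*(3*c + o)*(o - 5)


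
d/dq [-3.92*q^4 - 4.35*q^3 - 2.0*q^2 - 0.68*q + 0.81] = -15.68*q^3 - 13.05*q^2 - 4.0*q - 0.68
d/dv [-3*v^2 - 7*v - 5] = -6*v - 7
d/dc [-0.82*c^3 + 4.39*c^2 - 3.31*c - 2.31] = -2.46*c^2 + 8.78*c - 3.31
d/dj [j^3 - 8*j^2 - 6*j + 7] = 3*j^2 - 16*j - 6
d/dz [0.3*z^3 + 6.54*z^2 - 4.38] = z*(0.9*z + 13.08)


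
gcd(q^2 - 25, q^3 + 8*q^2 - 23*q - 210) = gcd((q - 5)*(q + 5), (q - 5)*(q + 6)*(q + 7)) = q - 5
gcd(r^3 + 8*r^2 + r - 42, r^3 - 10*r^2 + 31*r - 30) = r - 2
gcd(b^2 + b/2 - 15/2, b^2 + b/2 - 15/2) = b^2 + b/2 - 15/2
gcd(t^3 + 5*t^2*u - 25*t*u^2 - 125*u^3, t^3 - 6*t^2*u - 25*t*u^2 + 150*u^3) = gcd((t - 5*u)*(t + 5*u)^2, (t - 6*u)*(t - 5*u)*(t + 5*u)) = t^2 - 25*u^2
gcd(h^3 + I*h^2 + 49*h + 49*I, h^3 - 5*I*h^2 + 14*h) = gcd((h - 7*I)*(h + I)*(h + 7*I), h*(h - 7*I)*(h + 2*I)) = h - 7*I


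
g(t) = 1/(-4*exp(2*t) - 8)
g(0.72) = -0.04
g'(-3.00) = 0.00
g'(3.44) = 0.00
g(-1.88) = -0.12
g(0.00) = -0.08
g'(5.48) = 0.00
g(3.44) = -0.00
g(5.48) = -0.00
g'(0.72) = 0.05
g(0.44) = -0.06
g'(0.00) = 0.06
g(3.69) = -0.00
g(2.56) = -0.00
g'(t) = 8*exp(2*t)/(-4*exp(2*t) - 8)^2 = exp(2*t)/(2*(exp(2*t) + 2)^2)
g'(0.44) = 0.06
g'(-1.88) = 0.00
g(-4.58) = -0.12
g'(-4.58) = 0.00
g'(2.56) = 0.00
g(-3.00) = -0.12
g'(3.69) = 0.00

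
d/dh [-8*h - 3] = -8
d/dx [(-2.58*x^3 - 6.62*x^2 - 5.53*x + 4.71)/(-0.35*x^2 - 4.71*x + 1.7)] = (0.903*x^4 + 24.3036*x^3 + 16.0867*x^2 - 19.211*x + 12.7831)/(0.1225*x^4 + 3.297*x^3 + 20.9941*x^2 - 16.014*x + 2.89)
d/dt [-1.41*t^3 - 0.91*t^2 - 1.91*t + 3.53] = -4.23*t^2 - 1.82*t - 1.91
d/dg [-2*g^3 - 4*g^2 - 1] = 2*g*(-3*g - 4)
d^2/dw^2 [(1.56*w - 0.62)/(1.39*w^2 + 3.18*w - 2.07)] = ((1.56*w - 0.62)*(2.78*w + 3.18)*(5.56*w + 6.36) - (13.0104*w + 8.198)*(1.39*w^2 + 3.18*w - 2.07))/(1.39*w^2 + 3.18*w - 2.07)^3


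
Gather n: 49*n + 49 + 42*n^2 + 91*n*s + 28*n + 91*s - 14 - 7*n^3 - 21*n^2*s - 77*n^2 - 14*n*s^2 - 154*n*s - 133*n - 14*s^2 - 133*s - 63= -7*n^3 + n^2*(-21*s - 35) + n*(-14*s^2 - 63*s - 56) - 14*s^2 - 42*s - 28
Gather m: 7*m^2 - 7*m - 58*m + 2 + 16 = 7*m^2 - 65*m + 18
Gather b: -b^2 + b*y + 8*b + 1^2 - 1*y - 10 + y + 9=-b^2 + b*(y + 8)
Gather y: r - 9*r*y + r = -9*r*y + 2*r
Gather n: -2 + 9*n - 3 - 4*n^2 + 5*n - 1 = -4*n^2 + 14*n - 6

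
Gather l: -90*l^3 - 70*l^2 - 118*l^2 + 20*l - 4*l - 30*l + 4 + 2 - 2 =-90*l^3 - 188*l^2 - 14*l + 4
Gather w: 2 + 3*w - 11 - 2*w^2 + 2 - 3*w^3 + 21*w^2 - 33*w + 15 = -3*w^3 + 19*w^2 - 30*w + 8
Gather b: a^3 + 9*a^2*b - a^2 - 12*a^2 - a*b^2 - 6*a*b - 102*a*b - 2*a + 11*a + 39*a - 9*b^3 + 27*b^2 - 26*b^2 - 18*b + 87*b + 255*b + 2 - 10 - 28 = a^3 - 13*a^2 + 48*a - 9*b^3 + b^2*(1 - a) + b*(9*a^2 - 108*a + 324) - 36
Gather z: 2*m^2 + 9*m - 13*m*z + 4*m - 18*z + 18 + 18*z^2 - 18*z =2*m^2 + 13*m + 18*z^2 + z*(-13*m - 36) + 18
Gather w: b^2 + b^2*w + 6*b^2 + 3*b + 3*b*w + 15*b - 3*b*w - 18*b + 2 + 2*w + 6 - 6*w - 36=7*b^2 + w*(b^2 - 4) - 28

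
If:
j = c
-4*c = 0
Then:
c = 0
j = 0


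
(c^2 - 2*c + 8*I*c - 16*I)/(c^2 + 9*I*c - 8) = (c - 2)/(c + I)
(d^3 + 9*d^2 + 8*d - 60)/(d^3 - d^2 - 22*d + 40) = (d + 6)/(d - 4)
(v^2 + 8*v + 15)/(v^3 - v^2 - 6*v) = (v^2 + 8*v + 15)/(v*(v^2 - v - 6))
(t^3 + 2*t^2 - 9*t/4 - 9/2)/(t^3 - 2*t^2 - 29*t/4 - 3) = (2*t^2 + t - 6)/(2*t^2 - 7*t - 4)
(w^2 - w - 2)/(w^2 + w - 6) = (w + 1)/(w + 3)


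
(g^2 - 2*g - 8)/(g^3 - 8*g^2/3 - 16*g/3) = 3*(g + 2)/(g*(3*g + 4))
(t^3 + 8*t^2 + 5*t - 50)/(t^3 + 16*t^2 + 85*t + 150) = (t - 2)/(t + 6)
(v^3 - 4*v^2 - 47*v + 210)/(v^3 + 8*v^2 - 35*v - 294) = (v - 5)/(v + 7)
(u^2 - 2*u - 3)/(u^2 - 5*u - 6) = (u - 3)/(u - 6)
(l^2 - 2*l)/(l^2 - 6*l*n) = (l - 2)/(l - 6*n)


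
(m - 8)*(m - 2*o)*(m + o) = m^3 - m^2*o - 8*m^2 - 2*m*o^2 + 8*m*o + 16*o^2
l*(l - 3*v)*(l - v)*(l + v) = l^4 - 3*l^3*v - l^2*v^2 + 3*l*v^3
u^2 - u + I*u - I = (u - 1)*(u + I)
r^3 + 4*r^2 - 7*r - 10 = (r - 2)*(r + 1)*(r + 5)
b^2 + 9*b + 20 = (b + 4)*(b + 5)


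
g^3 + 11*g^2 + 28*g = g*(g + 4)*(g + 7)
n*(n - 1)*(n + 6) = n^3 + 5*n^2 - 6*n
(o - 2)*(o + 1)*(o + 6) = o^3 + 5*o^2 - 8*o - 12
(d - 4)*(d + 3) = d^2 - d - 12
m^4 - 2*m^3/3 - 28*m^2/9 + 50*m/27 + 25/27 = (m - 5/3)*(m - 1)*(m + 1/3)*(m + 5/3)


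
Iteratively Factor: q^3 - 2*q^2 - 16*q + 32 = (q - 2)*(q^2 - 16) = (q - 2)*(q + 4)*(q - 4)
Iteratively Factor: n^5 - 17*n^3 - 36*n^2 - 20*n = (n + 1)*(n^4 - n^3 - 16*n^2 - 20*n) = (n - 5)*(n + 1)*(n^3 + 4*n^2 + 4*n) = (n - 5)*(n + 1)*(n + 2)*(n^2 + 2*n) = n*(n - 5)*(n + 1)*(n + 2)*(n + 2)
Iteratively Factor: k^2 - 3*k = (k - 3)*(k)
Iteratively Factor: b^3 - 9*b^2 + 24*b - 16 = (b - 1)*(b^2 - 8*b + 16) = (b - 4)*(b - 1)*(b - 4)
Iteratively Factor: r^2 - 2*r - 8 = (r + 2)*(r - 4)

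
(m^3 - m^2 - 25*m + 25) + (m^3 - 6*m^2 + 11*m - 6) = 2*m^3 - 7*m^2 - 14*m + 19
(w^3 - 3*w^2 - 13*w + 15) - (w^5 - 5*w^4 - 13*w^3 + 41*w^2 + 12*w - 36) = -w^5 + 5*w^4 + 14*w^3 - 44*w^2 - 25*w + 51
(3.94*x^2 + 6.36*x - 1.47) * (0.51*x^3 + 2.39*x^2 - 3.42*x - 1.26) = 2.0094*x^5 + 12.6602*x^4 + 0.975900000000001*x^3 - 30.2289*x^2 - 2.9862*x + 1.8522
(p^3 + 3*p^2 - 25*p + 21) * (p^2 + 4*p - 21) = p^5 + 7*p^4 - 34*p^3 - 142*p^2 + 609*p - 441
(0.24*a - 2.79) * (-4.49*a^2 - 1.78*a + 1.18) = -1.0776*a^3 + 12.0999*a^2 + 5.2494*a - 3.2922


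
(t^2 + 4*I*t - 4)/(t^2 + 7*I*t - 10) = (t + 2*I)/(t + 5*I)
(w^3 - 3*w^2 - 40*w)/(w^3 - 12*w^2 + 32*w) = (w + 5)/(w - 4)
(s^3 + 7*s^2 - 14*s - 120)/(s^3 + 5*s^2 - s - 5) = (s^2 + 2*s - 24)/(s^2 - 1)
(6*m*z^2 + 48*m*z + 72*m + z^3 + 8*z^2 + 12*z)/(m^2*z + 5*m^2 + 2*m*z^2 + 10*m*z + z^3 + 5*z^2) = (6*m*z^2 + 48*m*z + 72*m + z^3 + 8*z^2 + 12*z)/(m^2*z + 5*m^2 + 2*m*z^2 + 10*m*z + z^3 + 5*z^2)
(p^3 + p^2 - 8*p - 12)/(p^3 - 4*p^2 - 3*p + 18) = (p + 2)/(p - 3)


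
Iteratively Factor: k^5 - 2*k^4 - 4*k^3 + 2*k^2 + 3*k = (k - 1)*(k^4 - k^3 - 5*k^2 - 3*k) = (k - 1)*(k + 1)*(k^3 - 2*k^2 - 3*k) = (k - 3)*(k - 1)*(k + 1)*(k^2 + k) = (k - 3)*(k - 1)*(k + 1)^2*(k)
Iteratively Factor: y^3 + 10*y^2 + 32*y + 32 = (y + 4)*(y^2 + 6*y + 8) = (y + 2)*(y + 4)*(y + 4)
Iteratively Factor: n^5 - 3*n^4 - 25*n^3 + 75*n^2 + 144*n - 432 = (n - 3)*(n^4 - 25*n^2 + 144) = (n - 3)*(n + 3)*(n^3 - 3*n^2 - 16*n + 48) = (n - 3)^2*(n + 3)*(n^2 - 16) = (n - 4)*(n - 3)^2*(n + 3)*(n + 4)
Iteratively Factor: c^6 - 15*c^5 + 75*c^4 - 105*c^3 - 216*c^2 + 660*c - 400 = (c - 1)*(c^5 - 14*c^4 + 61*c^3 - 44*c^2 - 260*c + 400) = (c - 5)*(c - 1)*(c^4 - 9*c^3 + 16*c^2 + 36*c - 80) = (c - 5)*(c - 2)*(c - 1)*(c^3 - 7*c^2 + 2*c + 40) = (c - 5)^2*(c - 2)*(c - 1)*(c^2 - 2*c - 8) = (c - 5)^2*(c - 2)*(c - 1)*(c + 2)*(c - 4)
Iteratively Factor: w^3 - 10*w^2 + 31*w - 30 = (w - 2)*(w^2 - 8*w + 15) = (w - 5)*(w - 2)*(w - 3)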